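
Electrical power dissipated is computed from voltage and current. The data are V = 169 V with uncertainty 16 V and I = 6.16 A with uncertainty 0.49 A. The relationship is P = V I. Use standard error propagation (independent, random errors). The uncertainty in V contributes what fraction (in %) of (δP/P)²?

(δP/P)² = (1·δV/V)² + (1·δI/I)²
  V term: (1×0.0947)² = 0.00896
  I term: (1×0.0795)² = 0.00633
Total = 0.0153. Share from V = 0.00896/0.0153 = 0.586.

58.6%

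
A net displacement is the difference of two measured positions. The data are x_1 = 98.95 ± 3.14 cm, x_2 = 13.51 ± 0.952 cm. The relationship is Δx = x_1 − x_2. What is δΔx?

Sums and differences: (δΔx)² = Σ (cᵢ δxᵢ)².
  (δx_1)² = 9.86;  (δx_2)² = 0.906
δΔx = √(10.8) = 3.28 cm

3.28 cm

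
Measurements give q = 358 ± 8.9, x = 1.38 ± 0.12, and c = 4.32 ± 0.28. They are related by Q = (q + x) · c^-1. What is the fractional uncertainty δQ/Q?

Let u = q + x = 359. δu = √(δq² + δx²) = √(79.2 + 0.0144) = 8.90, so δu/u = 0.0248.
Q is then a monomial in u, c:
δQ/Q = √((δu/u)² + (-1·δc/c)²) = √(0.000613 + 0.00420) = 0.0694

0.0694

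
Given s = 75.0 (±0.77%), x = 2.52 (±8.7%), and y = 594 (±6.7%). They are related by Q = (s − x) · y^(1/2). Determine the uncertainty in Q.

61.1

Let u = s − x = 72.5. δu = √(δs² + δx²) = √(0.334 + 0.0481) = 0.618, so δu/u = 0.00852.
Q is then a monomial in u, y:
δQ/Q = √((δu/u)² + (½·δy/y)²) = √(7.26e-05 + 0.00112) = 0.0346
Q = 1770, so δQ = 0.0346 × 1770 = 61.1.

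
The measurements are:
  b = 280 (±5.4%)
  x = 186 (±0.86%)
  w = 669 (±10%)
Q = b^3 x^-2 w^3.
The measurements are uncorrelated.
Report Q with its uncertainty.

(1.90 ± 0.649) × 10^11

Relative error in a monomial: (δQ/Q)² = Σ (nᵢ · δxᵢ/xᵢ)².
  (3·δb/b)² = (3×0.0540)² = 0.0262;  (-2·δx/x)² = (-2×0.00860)² = 0.000296;  (3·δw/w)² = (3×0.100)² = 0.0900
δQ/Q = √(0.117) = 0.341
Q = 1.9e+11, so δQ = 0.341 × 1.9e+11 = 6.49e+10.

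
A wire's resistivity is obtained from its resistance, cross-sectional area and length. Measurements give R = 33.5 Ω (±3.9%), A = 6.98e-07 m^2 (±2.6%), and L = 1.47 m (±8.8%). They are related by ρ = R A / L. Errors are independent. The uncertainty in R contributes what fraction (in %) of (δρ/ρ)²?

15.3%

(δρ/ρ)² = (1·δR/R)² + (1·δA/A)² + (-1·δL/L)²
  R term: (1×0.0390)² = 0.00152
  A term: (1×0.0260)² = 0.000676
  L term: (-1×0.0880)² = 0.00774
Total = 0.00994. Share from R = 0.00152/0.00994 = 0.153.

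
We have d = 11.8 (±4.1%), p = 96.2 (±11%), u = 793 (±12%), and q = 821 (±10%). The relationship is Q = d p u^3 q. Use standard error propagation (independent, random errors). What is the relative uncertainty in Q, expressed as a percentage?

Products/powers → add relative errors in quadrature, weighted by exponent:
  (1·δd/d)² = (1×0.0410)² = 0.00168;  (1·δp/p)² = (1×0.110)² = 0.0121;  (3·δu/u)² = (3×0.120)² = 0.130;  (1·δq/q)² = (1×0.100)² = 0.0100
δQ/Q = √(0.153) = 0.392

39.2%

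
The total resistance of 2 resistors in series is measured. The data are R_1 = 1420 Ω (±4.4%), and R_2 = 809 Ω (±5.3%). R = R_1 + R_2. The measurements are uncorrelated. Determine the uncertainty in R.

Sums and differences: (δR)² = Σ (cᵢ δxᵢ)².
  (δR_1)² = 3900;  (δR_2)² = 1840
δR = √(5740) = 75.8 Ω

75.8 Ω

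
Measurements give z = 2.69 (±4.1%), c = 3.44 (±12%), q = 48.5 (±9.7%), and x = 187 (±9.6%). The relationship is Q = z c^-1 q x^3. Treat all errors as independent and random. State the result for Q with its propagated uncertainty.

(2.48 ± 0.817) × 10^8

For a monomial Q ∝ z, c^-1, q, x^3, fractional errors add in quadrature:
  (1·δz/z)² = (1×0.0410)² = 0.00168;  (-1·δc/c)² = (-1×0.120)² = 0.0144;  (1·δq/q)² = (1×0.0970)² = 0.00941;  (3·δx/x)² = (3×0.0960)² = 0.0829
δQ/Q = √(0.108) = 0.329
Q = 2.48e+08, so δQ = 0.329 × 2.48e+08 = 8.17e+07.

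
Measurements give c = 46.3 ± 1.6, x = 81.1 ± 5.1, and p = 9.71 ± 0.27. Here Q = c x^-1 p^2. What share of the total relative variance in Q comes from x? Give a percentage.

48.0%

(δQ/Q)² = (1·δc/c)² + (-1·δx/x)² + (2·δp/p)²
  c term: (1×0.0346)² = 0.00119
  x term: (-1×0.0629)² = 0.00395
  p term: (2×0.0278)² = 0.00309
Total = 0.00824. Share from x = 0.00395/0.00824 = 0.480.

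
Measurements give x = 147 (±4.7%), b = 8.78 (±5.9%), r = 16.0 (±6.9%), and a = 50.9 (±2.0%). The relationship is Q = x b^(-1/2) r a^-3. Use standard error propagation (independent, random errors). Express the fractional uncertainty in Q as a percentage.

Relative error in a monomial: (δQ/Q)² = Σ (nᵢ · δxᵢ/xᵢ)².
  (1·δx/x)² = (1×0.0470)² = 0.00221;  (−½·δb/b)² = (-0.5×0.0590)² = 0.000870;  (1·δr/r)² = (1×0.0690)² = 0.00476;  (-3·δa/a)² = (-3×0.0200)² = 0.00360
δQ/Q = √(0.0114) = 0.107

10.7%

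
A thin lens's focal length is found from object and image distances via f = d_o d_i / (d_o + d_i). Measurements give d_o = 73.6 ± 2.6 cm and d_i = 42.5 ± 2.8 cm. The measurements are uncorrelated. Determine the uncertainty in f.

∂f/∂d_o = (d_i/(d_o+d_i))² = 0.134;  ∂f/∂d_i = (d_o/(d_o+d_i))² = 0.402
δf = √((∂f/∂d_o · δd_o)² + (∂f/∂d_i · δd_i)²) = √(0.121 + 1.27) = 1.18 cm

1.18 cm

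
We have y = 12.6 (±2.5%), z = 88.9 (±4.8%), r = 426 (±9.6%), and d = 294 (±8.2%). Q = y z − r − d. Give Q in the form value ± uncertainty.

400 ± 77.0

Let p = y·z = 1120. δp/p = √((1·δy/y)² + (1·δz/z)²) = √(0.000625 + 0.00230) = 0.0541, so δp = 60.6.
Q = p − r − d: δQ = √(δp² + δr² + δd²) = √(3680 + 1670 + 581) = 77.0
Q = 400.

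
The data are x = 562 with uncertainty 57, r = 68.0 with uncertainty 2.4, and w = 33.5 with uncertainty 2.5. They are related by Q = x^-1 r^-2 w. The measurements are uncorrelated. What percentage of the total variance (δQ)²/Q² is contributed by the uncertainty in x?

(δQ/Q)² = (-1·δx/x)² + (-2·δr/r)² + (1·δw/w)²
  x term: (-1×0.101)² = 0.0103
  r term: (-2×0.0353)² = 0.00498
  w term: (1×0.0746)² = 0.00557
Total = 0.0208. Share from x = 0.0103/0.0208 = 0.494.

49.4%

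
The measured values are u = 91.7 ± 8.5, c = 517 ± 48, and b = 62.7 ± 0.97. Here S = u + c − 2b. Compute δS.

48.8

Sums and differences: (δS)² = Σ (cᵢ δxᵢ)².
  (δu)² = 72.2;  (δc)² = 2300;  (2·δb)² = 3.76
δS = √(2380) = 48.8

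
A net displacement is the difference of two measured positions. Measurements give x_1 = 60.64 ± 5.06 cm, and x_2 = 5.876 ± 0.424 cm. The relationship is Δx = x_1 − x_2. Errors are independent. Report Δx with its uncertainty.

Each term contributes (cᵢ δxᵢ)² to (δΔx)²:
  (δx_1)² = 25.6;  (δx_2)² = 0.180
δΔx = √(25.8) = 5.08 cm
Δx = 54.76 cm.

54.76 ± 5.08 cm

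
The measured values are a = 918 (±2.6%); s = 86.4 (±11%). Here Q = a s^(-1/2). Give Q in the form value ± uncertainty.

For a monomial Q ∝ a, s^(-1/2), fractional errors add in quadrature:
  (1·δa/a)² = (1×0.0260)² = 0.000676;  (−½·δs/s)² = (-0.5×0.110)² = 0.00303
δQ/Q = √(0.00370) = 0.0608
Q = 98.8, so δQ = 0.0608 × 98.8 = 6.01.

98.8 ± 6.01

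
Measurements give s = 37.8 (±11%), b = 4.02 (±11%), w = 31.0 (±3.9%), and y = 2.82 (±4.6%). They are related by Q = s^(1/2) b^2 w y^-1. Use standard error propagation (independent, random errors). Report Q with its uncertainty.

1090 ± 256

For a monomial Q ∝ s^(1/2), b^2, w, y^-1, fractional errors add in quadrature:
  (½·δs/s)² = (0.5×0.110)² = 0.00302;  (2·δb/b)² = (2×0.110)² = 0.0484;  (1·δw/w)² = (1×0.0390)² = 0.00152;  (-1·δy/y)² = (-1×0.0460)² = 0.00212
δQ/Q = √(0.0551) = 0.235
Q = 1090, so δQ = 0.235 × 1090 = 256.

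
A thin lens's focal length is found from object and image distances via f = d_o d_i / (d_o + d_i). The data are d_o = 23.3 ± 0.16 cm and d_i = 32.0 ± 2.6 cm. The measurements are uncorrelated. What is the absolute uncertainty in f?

0.465 cm

∂f/∂d_o = (d_i/(d_o+d_i))² = 0.335;  ∂f/∂d_i = (d_o/(d_o+d_i))² = 0.178
δf = √((∂f/∂d_o · δd_o)² + (∂f/∂d_i · δd_i)²) = √(0.00287 + 0.213) = 0.465 cm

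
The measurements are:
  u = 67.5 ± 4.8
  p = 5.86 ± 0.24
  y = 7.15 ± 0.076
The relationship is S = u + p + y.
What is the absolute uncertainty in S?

4.81

Each term contributes (cᵢ δxᵢ)² to (δS)²:
  (δu)² = 23.0;  (δp)² = 0.0576;  (δy)² = 0.00578
δS = √(23.1) = 4.81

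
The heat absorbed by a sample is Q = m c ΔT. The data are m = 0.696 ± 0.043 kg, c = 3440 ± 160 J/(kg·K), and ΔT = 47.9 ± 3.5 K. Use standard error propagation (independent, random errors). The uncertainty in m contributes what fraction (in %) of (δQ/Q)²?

(δQ/Q)² = (1·δm/m)² + (1·δc/c)² + (1·δΔT/ΔT)²
  m term: (1×0.0618)² = 0.00382
  c term: (1×0.0465)² = 0.00216
  ΔT term: (1×0.0731)² = 0.00534
Total = 0.0113. Share from m = 0.00382/0.0113 = 0.337.

33.7%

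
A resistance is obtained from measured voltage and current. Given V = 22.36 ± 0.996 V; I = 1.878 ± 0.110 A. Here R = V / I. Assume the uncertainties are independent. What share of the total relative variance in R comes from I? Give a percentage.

(δR/R)² = (1·δV/V)² + (-1·δI/I)²
  V term: (1×0.0445)² = 0.00198
  I term: (-1×0.0586)² = 0.00343
Total = 0.00541. Share from I = 0.00343/0.00541 = 0.634.

63.4%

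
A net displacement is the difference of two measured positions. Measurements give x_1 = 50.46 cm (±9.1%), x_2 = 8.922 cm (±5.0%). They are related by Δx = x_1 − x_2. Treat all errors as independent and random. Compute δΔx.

Sums and differences: (δΔx)² = Σ (cᵢ δxᵢ)².
  (δx_1)² = 21.1;  (δx_2)² = 0.199
δΔx = √(21.3) = 4.61 cm

4.61 cm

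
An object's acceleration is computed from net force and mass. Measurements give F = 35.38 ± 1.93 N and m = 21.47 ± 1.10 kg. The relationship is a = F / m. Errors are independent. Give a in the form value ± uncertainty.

Each factor contributes (exponent × relative error)² to (δa/a)²:
  (1·δF/F)² = (1×0.0546)² = 0.00298;  (-1·δm/m)² = (-1×0.0512)² = 0.00262
δa/a = √(0.00560) = 0.0748
a = 1.648 m/s^2, so δa = 0.0748 × 1.648 = 0.123 m/s^2.

1.648 ± 0.123 m/s^2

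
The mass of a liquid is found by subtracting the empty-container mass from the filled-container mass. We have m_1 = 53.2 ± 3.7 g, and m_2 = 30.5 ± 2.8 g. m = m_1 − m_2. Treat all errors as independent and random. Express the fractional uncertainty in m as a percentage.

20.4%

For a sum/difference, combine absolute errors in quadrature:
  (δm_1)² = 13.7;  (δm_2)² = 7.84
δm = √(21.5) = 4.64 g
m = 22.7 g, so δm/m = 4.64/22.7 = 0.204.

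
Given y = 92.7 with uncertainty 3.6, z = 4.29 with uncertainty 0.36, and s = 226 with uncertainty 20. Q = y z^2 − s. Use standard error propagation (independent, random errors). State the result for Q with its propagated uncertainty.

1480 ± 295

Let p = y·z^2 = 1710. δp/p = √((1·δy/y)² + (2·δz/z)²) = √(0.00151 + 0.0282) = 0.172, so δp = 294.
Q = p − s: δQ = √(δp² + δs²) = √(86400 + 400) = 295
Q = 1480.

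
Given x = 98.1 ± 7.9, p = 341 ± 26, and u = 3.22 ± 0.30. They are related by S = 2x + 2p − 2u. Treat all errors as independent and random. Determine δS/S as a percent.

Absolute uncertainties add in quadrature for a linear combination:
  (2·δx)² = 250;  (2·δp)² = 2700;  (2·δu)² = 0.360
δS = √(2950) = 54.4
S = 872, so δS/S = 54.4/872 = 0.0623.

6.23%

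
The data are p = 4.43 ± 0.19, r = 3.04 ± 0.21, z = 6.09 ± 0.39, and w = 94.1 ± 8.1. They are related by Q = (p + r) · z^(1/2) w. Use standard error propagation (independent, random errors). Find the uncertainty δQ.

Let u = p + r = 7.47. δu = √(δp² + δr²) = √(0.0361 + 0.0441) = 0.283, so δu/u = 0.0379.
Q is then a monomial in u, z, w:
δQ/Q = √((δu/u)² + (½·δz/z)² + (1·δw/w)²) = √(0.00144 + 0.00103 + 0.00741) = 0.0994
Q = 1730, so δQ = 0.0994 × 1730 = 172.

172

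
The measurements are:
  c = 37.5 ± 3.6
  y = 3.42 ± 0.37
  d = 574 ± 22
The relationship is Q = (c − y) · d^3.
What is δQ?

Let u = c − y = 34.1. δu = √(δc² + δy²) = √(13.0 + 0.137) = 3.62, so δu/u = 0.106.
Q is then a monomial in u, d:
δQ/Q = √((δu/u)² + (3·δd/d)²) = √(0.0113 + 0.0132) = 0.157
Q = 6.45e+09, so δQ = 0.157 × 6.45e+09 = 1.01e+09.

1.01e+09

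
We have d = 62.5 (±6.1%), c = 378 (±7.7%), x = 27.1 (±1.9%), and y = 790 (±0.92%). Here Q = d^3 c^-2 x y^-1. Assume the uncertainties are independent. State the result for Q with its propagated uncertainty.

Q is a product of powers, so relative uncertainties combine in quadrature:
  (3·δd/d)² = (3×0.0610)² = 0.0335;  (-2·δc/c)² = (-2×0.0770)² = 0.0237;  (1·δx/x)² = (1×0.0190)² = 0.000361;  (-1·δy/y)² = (-1×0.00920)² = 8.46e-05
δQ/Q = √(0.0577) = 0.240
Q = 0.0586, so δQ = 0.240 × 0.0586 = 0.0141.

0.0586 ± 0.0141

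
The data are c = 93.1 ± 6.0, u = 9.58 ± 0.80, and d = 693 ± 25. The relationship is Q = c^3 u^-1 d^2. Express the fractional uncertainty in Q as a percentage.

For a monomial Q ∝ c^3, u^-1, d^2, fractional errors add in quadrature:
  (3·δc/c)² = (3×0.0644)² = 0.0374;  (-1·δu/u)² = (-1×0.0835)² = 0.00697;  (2·δd/d)² = (2×0.0361)² = 0.00521
δQ/Q = √(0.0496) = 0.223

22.3%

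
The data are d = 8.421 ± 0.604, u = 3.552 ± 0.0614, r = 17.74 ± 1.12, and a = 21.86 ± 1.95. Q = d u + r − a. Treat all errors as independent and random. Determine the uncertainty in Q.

Let p = d·u = 29.91. δp/p = √((1·δd/d)² + (1·δu/u)²) = √(0.00514 + 0.000299) = 0.0738, so δp = 2.21.
Q = p + r − a: δQ = √(δp² + δr² + δa²) = √(4.87 + 1.25 + 3.80) = 3.15

3.15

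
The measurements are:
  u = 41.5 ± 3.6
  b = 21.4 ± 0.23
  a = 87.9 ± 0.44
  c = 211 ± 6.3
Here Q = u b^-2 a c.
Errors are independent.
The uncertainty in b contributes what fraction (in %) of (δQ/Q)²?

5.19%

(δQ/Q)² = (1·δu/u)² + (-2·δb/b)² + (1·δa/a)² + (1·δc/c)²
  u term: (1×0.0867)² = 0.00753
  b term: (-2×0.0107)² = 0.000462
  a term: (1×0.00501)² = 2.51e-05
  c term: (1×0.0299)² = 0.000891
Total = 0.00890. Share from b = 0.000462/0.00890 = 0.0519.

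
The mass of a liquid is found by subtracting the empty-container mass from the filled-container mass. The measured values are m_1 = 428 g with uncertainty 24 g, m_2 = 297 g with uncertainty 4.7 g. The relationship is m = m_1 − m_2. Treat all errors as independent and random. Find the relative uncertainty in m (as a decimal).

0.187

For a sum/difference, combine absolute errors in quadrature:
  (δm_1)² = 576;  (δm_2)² = 22.1
δm = √(598) = 24.5 g
m = 131 g, so δm/m = 24.5/131 = 0.187.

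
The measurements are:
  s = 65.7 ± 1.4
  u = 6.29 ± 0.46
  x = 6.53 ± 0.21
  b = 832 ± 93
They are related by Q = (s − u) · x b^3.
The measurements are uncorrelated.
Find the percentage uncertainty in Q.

Let w = s − u = 59.4. δw = √(δs² + δu²) = √(1.96 + 0.212) = 1.47, so δw/w = 0.0248.
Q is then a monomial in w, x, b:
δQ/Q = √((δw/w)² + (1·δx/x)² + (3·δb/b)²) = √(0.000615 + 0.00103 + 0.112) = 0.338

33.8%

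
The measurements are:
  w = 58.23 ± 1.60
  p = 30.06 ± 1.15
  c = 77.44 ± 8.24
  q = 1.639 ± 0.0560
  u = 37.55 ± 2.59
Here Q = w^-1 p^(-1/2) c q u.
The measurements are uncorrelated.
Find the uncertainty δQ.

2.02

Relative error in a monomial: (δQ/Q)² = Σ (nᵢ · δxᵢ/xᵢ)².
  (-1·δw/w)² = (-1×0.0275)² = 0.000755;  (−½·δp/p)² = (-0.5×0.0383)² = 0.000366;  (1·δc/c)² = (1×0.106)² = 0.0113;  (1·δq/q)² = (1×0.0342)² = 0.00117;  (1·δu/u)² = (1×0.0690)² = 0.00476
δQ/Q = √(0.0184) = 0.136
Q = 14.93, so δQ = 0.136 × 14.93 = 2.02.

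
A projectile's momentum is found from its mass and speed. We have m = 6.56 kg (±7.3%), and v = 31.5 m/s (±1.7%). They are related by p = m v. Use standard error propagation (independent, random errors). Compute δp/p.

0.0750

Products/powers → add relative errors in quadrature, weighted by exponent:
  (1·δm/m)² = (1×0.0730)² = 0.00533;  (1·δv/v)² = (1×0.0170)² = 0.000289
δp/p = √(0.00562) = 0.0750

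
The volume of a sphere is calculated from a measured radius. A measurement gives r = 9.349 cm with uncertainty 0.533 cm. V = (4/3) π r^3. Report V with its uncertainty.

3423 ± 585 cm^3

Products/powers → add relative errors in quadrature, weighted by exponent:
  (3·δr/r)² = (3×0.0570)² = 0.0293
δV/V = √(0.0293) = 0.171
V = 3423 cm^3, so δV = 0.171 × 3423 = 585 cm^3.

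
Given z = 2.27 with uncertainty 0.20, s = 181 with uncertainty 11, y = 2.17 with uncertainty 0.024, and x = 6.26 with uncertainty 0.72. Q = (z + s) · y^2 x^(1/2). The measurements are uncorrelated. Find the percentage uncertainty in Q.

8.60%

Let u = z + s = 183. δu = √(δz² + δs²) = √(0.0400 + 121) = 11.0, so δu/u = 0.0600.
Q is then a monomial in u, y, x:
δQ/Q = √((δu/u)² + (2·δy/y)² + (½·δx/x)²) = √(0.00360 + 0.000489 + 0.00331) = 0.0860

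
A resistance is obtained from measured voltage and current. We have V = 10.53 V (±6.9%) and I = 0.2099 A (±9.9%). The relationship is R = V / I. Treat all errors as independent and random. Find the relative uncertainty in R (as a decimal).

For a monomial R ∝ V, I^-1, fractional errors add in quadrature:
  (1·δV/V)² = (1×0.0690)² = 0.00476;  (-1·δI/I)² = (-1×0.0990)² = 0.00980
δR/R = √(0.0146) = 0.121

0.121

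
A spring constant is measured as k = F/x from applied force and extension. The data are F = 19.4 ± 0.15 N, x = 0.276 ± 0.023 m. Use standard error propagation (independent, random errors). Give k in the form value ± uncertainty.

Relative error in a monomial: (δk/k)² = Σ (nᵢ · δxᵢ/xᵢ)².
  (1·δF/F)² = (1×0.00773)² = 5.98e-05;  (-1·δx/x)² = (-1×0.0833)² = 0.00694
δk/k = √(0.00700) = 0.0837
k = 70.3 N/m, so δk = 0.0837 × 70.3 = 5.88 N/m.

70.3 ± 5.88 N/m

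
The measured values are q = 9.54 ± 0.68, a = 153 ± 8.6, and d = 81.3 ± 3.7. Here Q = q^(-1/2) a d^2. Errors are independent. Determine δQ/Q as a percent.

Each factor contributes (exponent × relative error)² to (δQ/Q)²:
  (−½·δq/q)² = (-0.5×0.0713)² = 0.00127;  (1·δa/a)² = (1×0.0562)² = 0.00316;  (2·δd/d)² = (2×0.0455)² = 0.00828
δQ/Q = √(0.0127) = 0.113

11.3%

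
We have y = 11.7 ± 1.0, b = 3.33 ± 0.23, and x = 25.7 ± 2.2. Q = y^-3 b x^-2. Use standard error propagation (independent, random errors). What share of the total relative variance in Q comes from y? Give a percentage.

65.9%

(δQ/Q)² = (-3·δy/y)² + (1·δb/b)² + (-2·δx/x)²
  y term: (-3×0.0855)² = 0.0657
  b term: (1×0.0691)² = 0.00477
  x term: (-2×0.0856)² = 0.0293
Total = 0.0998. Share from y = 0.0657/0.0998 = 0.659.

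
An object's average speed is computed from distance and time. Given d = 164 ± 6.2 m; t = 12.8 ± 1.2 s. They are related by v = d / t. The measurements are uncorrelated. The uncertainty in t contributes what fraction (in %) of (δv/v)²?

86.0%

(δv/v)² = (1·δd/d)² + (-1·δt/t)²
  d term: (1×0.0378)² = 0.00143
  t term: (-1×0.0937)² = 0.00879
Total = 0.0102. Share from t = 0.00879/0.0102 = 0.860.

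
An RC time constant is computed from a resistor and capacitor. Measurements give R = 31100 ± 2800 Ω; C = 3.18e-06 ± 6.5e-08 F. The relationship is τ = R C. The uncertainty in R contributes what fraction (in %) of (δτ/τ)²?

(δτ/τ)² = (1·δR/R)² + (1·δC/C)²
  R term: (1×0.0900)² = 0.00811
  C term: (1×0.0204)² = 0.000418
Total = 0.00852. Share from R = 0.00811/0.00852 = 0.951.

95.1%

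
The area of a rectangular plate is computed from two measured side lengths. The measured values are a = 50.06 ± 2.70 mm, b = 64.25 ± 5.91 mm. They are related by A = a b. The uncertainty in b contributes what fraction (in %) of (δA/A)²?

(δA/A)² = (1·δa/a)² + (1·δb/b)²
  a term: (1×0.0539)² = 0.00291
  b term: (1×0.0920)² = 0.00846
Total = 0.0114. Share from b = 0.00846/0.0114 = 0.744.

74.4%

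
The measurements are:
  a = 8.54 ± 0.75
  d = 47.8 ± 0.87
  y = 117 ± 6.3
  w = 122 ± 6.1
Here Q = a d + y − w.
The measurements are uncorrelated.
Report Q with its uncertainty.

Let p = a·d = 408. δp/p = √((1·δa/a)² + (1·δd/d)²) = √(0.00771 + 0.000331) = 0.0897, so δp = 36.6.
Q = p + y − w: δQ = √(δp² + δy² + δw²) = √(1340 + 39.7 + 37.2) = 37.6
Q = 403.

403 ± 37.6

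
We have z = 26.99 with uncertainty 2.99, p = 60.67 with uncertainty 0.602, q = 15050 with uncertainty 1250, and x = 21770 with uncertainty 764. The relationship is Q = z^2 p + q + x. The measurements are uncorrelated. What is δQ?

Let w = z^2·p = 44200. δw/w = √((2·δz/z)² + (1·δp/p)²) = √(0.0491 + 9.85e-05) = 0.222, so δw = 9800.
Q = w + q + x: δQ = √(δw² + δq² + δx²) = √(9.61e+07 + 1.56e+06 + 5.84e+05) = 9910

9910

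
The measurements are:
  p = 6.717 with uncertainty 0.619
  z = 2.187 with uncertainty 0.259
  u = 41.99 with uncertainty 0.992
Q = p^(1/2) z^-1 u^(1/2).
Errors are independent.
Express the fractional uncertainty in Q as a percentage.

Q is a product of powers, so relative uncertainties combine in quadrature:
  (½·δp/p)² = (0.5×0.0922)² = 0.00212;  (-1·δz/z)² = (-1×0.118)² = 0.0140;  (½·δu/u)² = (0.5×0.0236)² = 0.000140
δQ/Q = √(0.0163) = 0.128

12.8%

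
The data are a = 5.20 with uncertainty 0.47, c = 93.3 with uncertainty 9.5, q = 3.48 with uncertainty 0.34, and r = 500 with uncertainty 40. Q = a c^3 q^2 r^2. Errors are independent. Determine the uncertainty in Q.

Since Q is a product/quotient, work with relative uncertainties:
  (1·δa/a)² = (1×0.0904)² = 0.00817;  (3·δc/c)² = (3×0.102)² = 0.0933;  (2·δq/q)² = (2×0.0977)² = 0.0382;  (2·δr/r)² = (2×0.0800)² = 0.0256
δQ/Q = √(0.165) = 0.407
Q = 1.28e+13, so δQ = 0.407 × 1.28e+13 = 5.2e+12.

5.2e+12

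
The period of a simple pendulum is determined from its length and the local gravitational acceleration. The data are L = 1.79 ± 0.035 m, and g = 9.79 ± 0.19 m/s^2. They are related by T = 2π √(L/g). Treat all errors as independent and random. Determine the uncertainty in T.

T is a product of powers, so relative uncertainties combine in quadrature:
  (½·δL/L)² = (0.5×0.0196)² = 9.56e-05;  (−½·δg/g)² = (-0.5×0.0194)² = 9.42e-05
δT/T = √(0.000190) = 0.0138
T = 2.69 s, so δT = 0.0138 × 2.69 = 0.0370 s.

0.0370 s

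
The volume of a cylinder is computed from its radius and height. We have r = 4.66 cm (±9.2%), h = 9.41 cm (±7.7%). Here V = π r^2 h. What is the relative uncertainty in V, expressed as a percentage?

19.9%

Products/powers → add relative errors in quadrature, weighted by exponent:
  (2·δr/r)² = (2×0.0920)² = 0.0339;  (1·δh/h)² = (1×0.0770)² = 0.00593
δV/V = √(0.0398) = 0.199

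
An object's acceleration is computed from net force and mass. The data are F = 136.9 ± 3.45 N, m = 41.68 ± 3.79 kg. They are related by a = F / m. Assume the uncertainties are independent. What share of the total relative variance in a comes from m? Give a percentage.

92.9%

(δa/a)² = (1·δF/F)² + (-1·δm/m)²
  F term: (1×0.0252)² = 0.000635
  m term: (-1×0.0909)² = 0.00827
Total = 0.00890. Share from m = 0.00827/0.00890 = 0.929.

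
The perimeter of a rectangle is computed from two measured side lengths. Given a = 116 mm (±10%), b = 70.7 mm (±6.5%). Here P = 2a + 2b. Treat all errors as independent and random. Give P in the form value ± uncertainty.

373 ± 25.0 mm

P is a linear combination, so absolute uncertainties add in quadrature:
  (2·δa)² = 538;  (2·δb)² = 84.5
δP = √(623) = 25.0 mm
P = 373 mm.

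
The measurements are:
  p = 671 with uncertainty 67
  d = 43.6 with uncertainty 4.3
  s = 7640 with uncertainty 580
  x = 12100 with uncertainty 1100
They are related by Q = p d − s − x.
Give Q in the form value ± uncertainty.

Let w = p·d = 29300. δw/w = √((1·δp/p)² + (1·δd/d)²) = √(0.00997 + 0.00973) = 0.140, so δw = 4110.
Q = w − s − x: δQ = √(δw² + δs² + δx²) = √(1.69e+07 + 3.36e+05 + 1.21e+06) = 4290
Q = 9520.

9520 ± 4290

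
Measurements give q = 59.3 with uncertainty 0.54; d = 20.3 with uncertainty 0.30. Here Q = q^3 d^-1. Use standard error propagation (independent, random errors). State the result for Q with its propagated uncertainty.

10300 ± 319

For a monomial Q ∝ q^3, d^-1, fractional errors add in quadrature:
  (3·δq/q)² = (3×0.00911)² = 0.000746;  (-1·δd/d)² = (-1×0.0148)² = 0.000218
δQ/Q = √(0.000965) = 0.0311
Q = 10300, so δQ = 0.0311 × 10300 = 319.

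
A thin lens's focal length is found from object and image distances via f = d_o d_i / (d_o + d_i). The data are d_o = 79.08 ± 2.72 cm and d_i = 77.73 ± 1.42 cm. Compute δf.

0.760 cm

∂f/∂d_o = (d_i/(d_o+d_i))² = 0.246;  ∂f/∂d_i = (d_o/(d_o+d_i))² = 0.254
δf = √((∂f/∂d_o · δd_o)² + (∂f/∂d_i · δd_i)²) = √(0.447 + 0.130) = 0.760 cm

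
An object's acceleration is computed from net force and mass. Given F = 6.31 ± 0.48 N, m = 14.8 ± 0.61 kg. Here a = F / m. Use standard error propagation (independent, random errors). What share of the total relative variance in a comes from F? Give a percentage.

(δa/a)² = (1·δF/F)² + (-1·δm/m)²
  F term: (1×0.0761)² = 0.00579
  m term: (-1×0.0412)² = 0.00170
Total = 0.00749. Share from F = 0.00579/0.00749 = 0.773.

77.3%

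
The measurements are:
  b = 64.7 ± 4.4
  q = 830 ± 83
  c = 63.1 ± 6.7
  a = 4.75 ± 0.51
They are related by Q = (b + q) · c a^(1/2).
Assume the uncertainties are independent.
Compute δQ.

18600

Let u = b + q = 895. δu = √(δb² + δq²) = √(19.4 + 6890) = 83.1, so δu/u = 0.0929.
Q is then a monomial in u, c, a:
δQ/Q = √((δu/u)² + (1·δc/c)² + (½·δa/a)²) = √(0.00863 + 0.0113 + 0.00288) = 0.151
Q = 1.23e+05, so δQ = 0.151 × 1.23e+05 = 18600.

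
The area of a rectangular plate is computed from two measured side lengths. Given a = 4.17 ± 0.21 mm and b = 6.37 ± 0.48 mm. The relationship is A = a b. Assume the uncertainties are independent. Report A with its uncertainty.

26.6 ± 2.41 mm^2

Products/powers → add relative errors in quadrature, weighted by exponent:
  (1·δa/a)² = (1×0.0504)² = 0.00254;  (1·δb/b)² = (1×0.0754)² = 0.00568
δA/A = √(0.00821) = 0.0906
A = 26.6 mm^2, so δA = 0.0906 × 26.6 = 2.41 mm^2.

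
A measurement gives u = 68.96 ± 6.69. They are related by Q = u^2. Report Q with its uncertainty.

Q ∝ u^2, so δQ/Q = |2| · δu/u = 2 × 0.0970 = 0.194.
Q = 4755, so δQ = 0.194 × 4755 = 923.

4755 ± 923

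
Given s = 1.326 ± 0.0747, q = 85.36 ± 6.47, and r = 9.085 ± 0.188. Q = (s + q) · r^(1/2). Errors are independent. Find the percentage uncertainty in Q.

Let u = s + q = 86.69. δu = √(δs² + δq²) = √(0.00558 + 41.9) = 6.47, so δu/u = 0.0746.
Q is then a monomial in u, r:
δQ/Q = √((δu/u)² + (½·δr/r)²) = √(0.00557 + 0.000107) = 0.0754

7.54%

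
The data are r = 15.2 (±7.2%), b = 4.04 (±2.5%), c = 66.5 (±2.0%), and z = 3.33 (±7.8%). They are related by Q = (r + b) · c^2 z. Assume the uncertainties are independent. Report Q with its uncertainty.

Let u = r + b = 19.2. δu = √(δr² + δb²) = √(1.20 + 0.0102) = 1.10, so δu/u = 0.0571.
Q is then a monomial in u, c, z:
δQ/Q = √((δu/u)² + (2·δc/c)² + (1·δz/z)²) = √(0.00326 + 0.00160 + 0.00608) = 0.105
Q = 2.83e+05, so δQ = 0.105 × 2.83e+05 = 29600.

(2.83 ± 0.296) × 10^5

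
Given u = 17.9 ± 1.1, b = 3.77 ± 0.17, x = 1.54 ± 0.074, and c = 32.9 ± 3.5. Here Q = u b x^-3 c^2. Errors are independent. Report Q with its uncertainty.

20000 ± 5360

Since Q is a product/quotient, work with relative uncertainties:
  (1·δu/u)² = (1×0.0615)² = 0.00378;  (1·δb/b)² = (1×0.0451)² = 0.00203;  (-3·δx/x)² = (-3×0.0481)² = 0.0208;  (2·δc/c)² = (2×0.106)² = 0.0453
δQ/Q = √(0.0719) = 0.268
Q = 20000, so δQ = 0.268 × 20000 = 5360.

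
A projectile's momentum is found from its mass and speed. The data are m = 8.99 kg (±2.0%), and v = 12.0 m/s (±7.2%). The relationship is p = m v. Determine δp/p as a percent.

7.47%

Products/powers → add relative errors in quadrature, weighted by exponent:
  (1·δm/m)² = (1×0.0200)² = 0.000400;  (1·δv/v)² = (1×0.0720)² = 0.00518
δp/p = √(0.00558) = 0.0747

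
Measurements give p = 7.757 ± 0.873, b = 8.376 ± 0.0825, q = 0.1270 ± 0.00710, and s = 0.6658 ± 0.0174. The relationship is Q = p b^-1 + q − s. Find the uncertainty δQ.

Let w = p·b^-1 = 0.9261. δw/w = √((1·δp/p)² + (-1·δb/b)²) = √(0.0127 + 9.7e-05) = 0.113, so δw = 0.105.
Q = w + q − s: δQ = √(δw² + δq² + δs²) = √(0.0109 + 5.04e-05 + 0.000303) = 0.106

0.106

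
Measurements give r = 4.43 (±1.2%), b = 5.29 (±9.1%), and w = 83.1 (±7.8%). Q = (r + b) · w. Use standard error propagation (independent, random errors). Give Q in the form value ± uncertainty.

808 ± 74.8

Let u = r + b = 9.72. δu = √(δr² + δb²) = √(0.00283 + 0.232) = 0.484, so δu/u = 0.0498.
Q is then a monomial in u, w:
δQ/Q = √((δu/u)² + (1·δw/w)²) = √(0.00248 + 0.00608) = 0.0926
Q = 808, so δQ = 0.0926 × 808 = 74.8.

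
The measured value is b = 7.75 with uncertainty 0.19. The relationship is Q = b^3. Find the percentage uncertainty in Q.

Products/powers → add relative errors in quadrature, weighted by exponent:
  (3·δb/b)² = (3×0.0245)² = 0.00541
δQ/Q = √(0.00541) = 0.0735

7.35%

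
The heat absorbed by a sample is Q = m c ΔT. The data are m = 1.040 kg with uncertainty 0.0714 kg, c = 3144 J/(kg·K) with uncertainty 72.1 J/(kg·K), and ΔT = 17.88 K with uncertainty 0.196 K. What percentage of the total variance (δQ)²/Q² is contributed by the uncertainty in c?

9.81%

(δQ/Q)² = (1·δm/m)² + (1·δc/c)² + (1·δΔT/ΔT)²
  m term: (1×0.0687)² = 0.00471
  c term: (1×0.0229)² = 0.000526
  ΔT term: (1×0.0110)² = 0.000120
Total = 0.00536. Share from c = 0.000526/0.00536 = 0.0981.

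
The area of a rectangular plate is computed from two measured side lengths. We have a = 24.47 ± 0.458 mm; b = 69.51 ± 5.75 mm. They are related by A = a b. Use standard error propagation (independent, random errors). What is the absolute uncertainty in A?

144 mm^2

Since A is a product/quotient, work with relative uncertainties:
  (1·δa/a)² = (1×0.0187)² = 0.000350;  (1·δb/b)² = (1×0.0827)² = 0.00684
δA/A = √(0.00719) = 0.0848
A = 1701 mm^2, so δA = 0.0848 × 1701 = 144 mm^2.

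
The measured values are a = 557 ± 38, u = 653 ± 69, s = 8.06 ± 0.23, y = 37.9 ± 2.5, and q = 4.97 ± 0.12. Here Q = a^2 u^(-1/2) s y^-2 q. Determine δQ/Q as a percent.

20.1%

Products/powers → add relative errors in quadrature, weighted by exponent:
  (2·δa/a)² = (2×0.0682)² = 0.0186;  (−½·δu/u)² = (-0.5×0.106)² = 0.00279;  (1·δs/s)² = (1×0.0285)² = 0.000814;  (-2·δy/y)² = (-2×0.0660)² = 0.0174;  (1·δq/q)² = (1×0.0241)² = 0.000583
δQ/Q = √(0.0402) = 0.201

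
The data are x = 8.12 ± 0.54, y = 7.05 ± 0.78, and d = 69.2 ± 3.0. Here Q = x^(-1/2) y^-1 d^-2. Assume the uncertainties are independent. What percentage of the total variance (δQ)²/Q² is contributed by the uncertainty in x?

(δQ/Q)² = (−½·δx/x)² + (-1·δy/y)² + (-2·δd/d)²
  x term: (-0.5×0.0665)² = 0.00111
  y term: (-1×0.111)² = 0.0122
  d term: (-2×0.0434)² = 0.00752
Total = 0.0209. Share from x = 0.00111/0.0209 = 0.0530.

5.30%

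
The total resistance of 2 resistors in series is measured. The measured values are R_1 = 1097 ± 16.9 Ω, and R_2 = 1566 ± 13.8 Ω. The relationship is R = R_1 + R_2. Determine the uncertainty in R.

21.8 Ω

For a sum/difference, combine absolute errors in quadrature:
  (δR_1)² = 286;  (δR_2)² = 190
δR = √(476) = 21.8 Ω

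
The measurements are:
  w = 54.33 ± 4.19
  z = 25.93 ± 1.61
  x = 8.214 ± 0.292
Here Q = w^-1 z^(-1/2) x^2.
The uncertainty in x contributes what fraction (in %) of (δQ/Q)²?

42.2%

(δQ/Q)² = (-1·δw/w)² + (−½·δz/z)² + (2·δx/x)²
  w term: (-1×0.0771)² = 0.00595
  z term: (-0.5×0.0621)² = 0.000964
  x term: (2×0.0355)² = 0.00505
Total = 0.0120. Share from x = 0.00505/0.0120 = 0.422.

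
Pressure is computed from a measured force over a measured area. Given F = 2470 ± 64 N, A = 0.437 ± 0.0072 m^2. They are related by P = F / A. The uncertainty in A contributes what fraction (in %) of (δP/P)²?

(δP/P)² = (1·δF/F)² + (-1·δA/A)²
  F term: (1×0.0259)² = 0.000671
  A term: (-1×0.0165)² = 0.000271
Total = 0.000943. Share from A = 0.000271/0.000943 = 0.288.

28.8%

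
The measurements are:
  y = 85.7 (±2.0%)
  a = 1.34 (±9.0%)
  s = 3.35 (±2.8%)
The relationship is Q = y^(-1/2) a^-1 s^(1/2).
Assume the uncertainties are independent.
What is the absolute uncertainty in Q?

Since Q is a product/quotient, work with relative uncertainties:
  (−½·δy/y)² = (-0.5×0.0200)² = 0.000100;  (-1·δa/a)² = (-1×0.0900)² = 0.00810;  (½·δs/s)² = (0.5×0.0280)² = 0.000196
δQ/Q = √(0.00840) = 0.0916
Q = 0.148, so δQ = 0.0916 × 0.148 = 0.0135.

0.0135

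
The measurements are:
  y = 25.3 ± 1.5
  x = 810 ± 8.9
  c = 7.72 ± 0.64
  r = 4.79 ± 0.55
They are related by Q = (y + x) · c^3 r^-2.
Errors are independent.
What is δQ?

5670

Let u = y + x = 835. δu = √(δy² + δx²) = √(2.25 + 79.2) = 9.03, so δu/u = 0.0108.
Q is then a monomial in u, c, r:
δQ/Q = √((δu/u)² + (3·δc/c)² + (-2·δr/r)²) = √(0.000117 + 0.0619 + 0.0527) = 0.339
Q = 16800, so δQ = 0.339 × 16800 = 5670.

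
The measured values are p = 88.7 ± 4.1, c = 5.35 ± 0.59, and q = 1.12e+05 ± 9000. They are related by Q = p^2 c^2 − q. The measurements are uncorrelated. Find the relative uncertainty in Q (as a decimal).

0.482

Let w = p^2·c^2 = 2.25e+05. δw/w = √((2·δp/p)² + (2·δc/c)²) = √(0.00855 + 0.0486) = 0.239, so δw = 53900.
Q = w − q: δQ = √(δw² + δq²) = √(2.9e+09 + 8.1e+07) = 54600
Q = 1.13e+05, so δQ/Q = 54600/1.13e+05 = 0.482.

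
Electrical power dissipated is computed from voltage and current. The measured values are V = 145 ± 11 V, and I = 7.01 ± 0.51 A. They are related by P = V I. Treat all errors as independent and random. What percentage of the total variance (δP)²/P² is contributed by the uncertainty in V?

(δP/P)² = (1·δV/V)² + (1·δI/I)²
  V term: (1×0.0759)² = 0.00576
  I term: (1×0.0728)² = 0.00529
Total = 0.0110. Share from V = 0.00576/0.0110 = 0.521.

52.1%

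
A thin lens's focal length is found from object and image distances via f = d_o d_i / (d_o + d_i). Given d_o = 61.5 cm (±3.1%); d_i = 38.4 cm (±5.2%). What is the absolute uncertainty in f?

0.807 cm

∂f/∂d_o = (d_i/(d_o+d_i))² = 0.148;  ∂f/∂d_i = (d_o/(d_o+d_i))² = 0.379
δf = √((∂f/∂d_o · δd_o)² + (∂f/∂d_i · δd_i)²) = √(0.0793 + 0.573) = 0.807 cm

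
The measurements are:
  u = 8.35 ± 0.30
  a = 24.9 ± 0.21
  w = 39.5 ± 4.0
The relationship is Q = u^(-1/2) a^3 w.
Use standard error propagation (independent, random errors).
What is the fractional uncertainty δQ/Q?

Since Q is a product/quotient, work with relative uncertainties:
  (−½·δu/u)² = (-0.5×0.0359)² = 0.000323;  (3·δa/a)² = (3×0.00843)² = 0.000640;  (1·δw/w)² = (1×0.101)² = 0.0103
δQ/Q = √(0.0112) = 0.106

0.106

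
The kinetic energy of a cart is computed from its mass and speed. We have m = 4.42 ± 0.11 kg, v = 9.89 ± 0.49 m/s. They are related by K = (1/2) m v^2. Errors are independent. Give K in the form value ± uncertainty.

216 ± 22.1 J

Products/powers → add relative errors in quadrature, weighted by exponent:
  (1·δm/m)² = (1×0.0249)² = 0.000619;  (2·δv/v)² = (2×0.0495)² = 0.00982
δK/K = √(0.0104) = 0.102
K = 216 J, so δK = 0.102 × 216 = 22.1 J.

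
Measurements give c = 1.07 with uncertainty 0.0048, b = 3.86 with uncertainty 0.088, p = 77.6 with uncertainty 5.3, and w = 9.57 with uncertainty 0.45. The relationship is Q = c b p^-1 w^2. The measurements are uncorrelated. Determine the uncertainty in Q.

Relative error in a monomial: (δQ/Q)² = Σ (nᵢ · δxᵢ/xᵢ)².
  (1·δc/c)² = (1×0.00449)² = 2.01e-05;  (1·δb/b)² = (1×0.0228)² = 0.000520;  (-1·δp/p)² = (-1×0.0683)² = 0.00466;  (2·δw/w)² = (2×0.0470)² = 0.00884
δQ/Q = √(0.0140) = 0.119
Q = 4.87, so δQ = 0.119 × 4.87 = 0.578.

0.578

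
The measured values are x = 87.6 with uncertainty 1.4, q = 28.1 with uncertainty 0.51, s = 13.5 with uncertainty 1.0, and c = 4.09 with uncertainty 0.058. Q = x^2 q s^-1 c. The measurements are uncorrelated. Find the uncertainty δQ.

Since Q is a product/quotient, work with relative uncertainties:
  (2·δx/x)² = (2×0.0160)² = 0.00102;  (1·δq/q)² = (1×0.0181)² = 0.000329;  (-1·δs/s)² = (-1×0.0741)² = 0.00549;  (1·δc/c)² = (1×0.0142)² = 0.000201
δQ/Q = √(0.00704) = 0.0839
Q = 65300, so δQ = 0.0839 × 65300 = 5480.

5480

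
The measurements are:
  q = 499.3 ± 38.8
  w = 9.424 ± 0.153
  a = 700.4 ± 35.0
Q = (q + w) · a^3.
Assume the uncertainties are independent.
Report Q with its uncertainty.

Let u = q + w = 508.7. δu = √(δq² + δw²) = √(1510 + 0.0234) = 38.8, so δu/u = 0.0763.
Q is then a monomial in u, a:
δQ/Q = √((δu/u)² + (3·δa/a)²) = √(0.00582 + 0.0225) = 0.168
Q = 1.748e+11, so δQ = 0.168 × 1.748e+11 = 2.94e+10.

(1.748 ± 0.294) × 10^11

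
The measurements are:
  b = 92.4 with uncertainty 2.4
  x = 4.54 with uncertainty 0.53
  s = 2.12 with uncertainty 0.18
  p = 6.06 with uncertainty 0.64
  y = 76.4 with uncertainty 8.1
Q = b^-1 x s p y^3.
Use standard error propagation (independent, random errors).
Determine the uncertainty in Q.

Relative error in a monomial: (δQ/Q)² = Σ (nᵢ · δxᵢ/xᵢ)².
  (-1·δb/b)² = (-1×0.0260)² = 0.000675;  (1·δx/x)² = (1×0.117)² = 0.0136;  (1·δs/s)² = (1×0.0849)² = 0.00721;  (1·δp/p)² = (1×0.106)² = 0.0112;  (3·δy/y)² = (3×0.106)² = 0.101
δQ/Q = √(0.134) = 0.366
Q = 2.81e+05, so δQ = 0.366 × 2.81e+05 = 1.03e+05.

1.03e+05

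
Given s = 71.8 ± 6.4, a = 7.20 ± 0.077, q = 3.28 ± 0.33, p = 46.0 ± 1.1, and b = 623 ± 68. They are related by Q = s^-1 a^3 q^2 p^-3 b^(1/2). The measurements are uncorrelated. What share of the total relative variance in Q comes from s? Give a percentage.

13.8%

(δQ/Q)² = (-1·δs/s)² + (3·δa/a)² + (2·δq/q)² + (-3·δp/p)² + (½·δb/b)²
  s term: (-1×0.0891)² = 0.00795
  a term: (3×0.0107)² = 0.00103
  q term: (2×0.101)² = 0.0405
  p term: (-3×0.0239)² = 0.00515
  b term: (0.5×0.109)² = 0.00298
Total = 0.0576. Share from s = 0.00795/0.0576 = 0.138.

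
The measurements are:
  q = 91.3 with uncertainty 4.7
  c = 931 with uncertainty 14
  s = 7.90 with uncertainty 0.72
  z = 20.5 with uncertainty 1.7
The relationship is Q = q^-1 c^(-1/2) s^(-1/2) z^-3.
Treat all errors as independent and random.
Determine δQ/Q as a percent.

25.8%

Relative error in a monomial: (δQ/Q)² = Σ (nᵢ · δxᵢ/xᵢ)².
  (-1·δq/q)² = (-1×0.0515)² = 0.00265;  (−½·δc/c)² = (-0.5×0.0150)² = 5.65e-05;  (−½·δs/s)² = (-0.5×0.0911)² = 0.00208;  (-3·δz/z)² = (-3×0.0829)² = 0.0619
δQ/Q = √(0.0667) = 0.258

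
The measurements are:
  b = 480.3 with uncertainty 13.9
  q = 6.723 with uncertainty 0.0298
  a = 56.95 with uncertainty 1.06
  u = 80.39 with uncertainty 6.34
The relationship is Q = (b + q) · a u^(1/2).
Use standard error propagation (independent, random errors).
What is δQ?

Let w = b + q = 487.0. δw = √(δb² + δq²) = √(193 + 0.000888) = 13.9, so δw/w = 0.0285.
Q is then a monomial in w, a, u:
δQ/Q = √((δw/w)² + (1·δa/a)² + (½·δu/u)²) = √(0.000815 + 0.000346 + 0.00155) = 0.0521
Q = 248700, so δQ = 0.0521 × 248700 = 13000.

13000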